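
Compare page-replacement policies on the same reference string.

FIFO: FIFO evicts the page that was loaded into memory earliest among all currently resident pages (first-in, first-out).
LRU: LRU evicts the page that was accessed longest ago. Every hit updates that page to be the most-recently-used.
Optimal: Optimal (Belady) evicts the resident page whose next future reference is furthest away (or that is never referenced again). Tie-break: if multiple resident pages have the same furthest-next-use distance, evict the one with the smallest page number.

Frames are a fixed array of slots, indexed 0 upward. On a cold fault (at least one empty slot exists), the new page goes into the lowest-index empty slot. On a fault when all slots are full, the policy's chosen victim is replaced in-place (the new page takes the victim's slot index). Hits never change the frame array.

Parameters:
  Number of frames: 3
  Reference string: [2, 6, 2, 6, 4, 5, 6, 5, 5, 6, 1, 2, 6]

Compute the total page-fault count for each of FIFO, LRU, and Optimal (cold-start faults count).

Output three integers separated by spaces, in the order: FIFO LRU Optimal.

Answer: 7 6 5

Derivation:
--- FIFO ---
  step 0: ref 2 -> FAULT, frames=[2,-,-] (faults so far: 1)
  step 1: ref 6 -> FAULT, frames=[2,6,-] (faults so far: 2)
  step 2: ref 2 -> HIT, frames=[2,6,-] (faults so far: 2)
  step 3: ref 6 -> HIT, frames=[2,6,-] (faults so far: 2)
  step 4: ref 4 -> FAULT, frames=[2,6,4] (faults so far: 3)
  step 5: ref 5 -> FAULT, evict 2, frames=[5,6,4] (faults so far: 4)
  step 6: ref 6 -> HIT, frames=[5,6,4] (faults so far: 4)
  step 7: ref 5 -> HIT, frames=[5,6,4] (faults so far: 4)
  step 8: ref 5 -> HIT, frames=[5,6,4] (faults so far: 4)
  step 9: ref 6 -> HIT, frames=[5,6,4] (faults so far: 4)
  step 10: ref 1 -> FAULT, evict 6, frames=[5,1,4] (faults so far: 5)
  step 11: ref 2 -> FAULT, evict 4, frames=[5,1,2] (faults so far: 6)
  step 12: ref 6 -> FAULT, evict 5, frames=[6,1,2] (faults so far: 7)
  FIFO total faults: 7
--- LRU ---
  step 0: ref 2 -> FAULT, frames=[2,-,-] (faults so far: 1)
  step 1: ref 6 -> FAULT, frames=[2,6,-] (faults so far: 2)
  step 2: ref 2 -> HIT, frames=[2,6,-] (faults so far: 2)
  step 3: ref 6 -> HIT, frames=[2,6,-] (faults so far: 2)
  step 4: ref 4 -> FAULT, frames=[2,6,4] (faults so far: 3)
  step 5: ref 5 -> FAULT, evict 2, frames=[5,6,4] (faults so far: 4)
  step 6: ref 6 -> HIT, frames=[5,6,4] (faults so far: 4)
  step 7: ref 5 -> HIT, frames=[5,6,4] (faults so far: 4)
  step 8: ref 5 -> HIT, frames=[5,6,4] (faults so far: 4)
  step 9: ref 6 -> HIT, frames=[5,6,4] (faults so far: 4)
  step 10: ref 1 -> FAULT, evict 4, frames=[5,6,1] (faults so far: 5)
  step 11: ref 2 -> FAULT, evict 5, frames=[2,6,1] (faults so far: 6)
  step 12: ref 6 -> HIT, frames=[2,6,1] (faults so far: 6)
  LRU total faults: 6
--- Optimal ---
  step 0: ref 2 -> FAULT, frames=[2,-,-] (faults so far: 1)
  step 1: ref 6 -> FAULT, frames=[2,6,-] (faults so far: 2)
  step 2: ref 2 -> HIT, frames=[2,6,-] (faults so far: 2)
  step 3: ref 6 -> HIT, frames=[2,6,-] (faults so far: 2)
  step 4: ref 4 -> FAULT, frames=[2,6,4] (faults so far: 3)
  step 5: ref 5 -> FAULT, evict 4, frames=[2,6,5] (faults so far: 4)
  step 6: ref 6 -> HIT, frames=[2,6,5] (faults so far: 4)
  step 7: ref 5 -> HIT, frames=[2,6,5] (faults so far: 4)
  step 8: ref 5 -> HIT, frames=[2,6,5] (faults so far: 4)
  step 9: ref 6 -> HIT, frames=[2,6,5] (faults so far: 4)
  step 10: ref 1 -> FAULT, evict 5, frames=[2,6,1] (faults so far: 5)
  step 11: ref 2 -> HIT, frames=[2,6,1] (faults so far: 5)
  step 12: ref 6 -> HIT, frames=[2,6,1] (faults so far: 5)
  Optimal total faults: 5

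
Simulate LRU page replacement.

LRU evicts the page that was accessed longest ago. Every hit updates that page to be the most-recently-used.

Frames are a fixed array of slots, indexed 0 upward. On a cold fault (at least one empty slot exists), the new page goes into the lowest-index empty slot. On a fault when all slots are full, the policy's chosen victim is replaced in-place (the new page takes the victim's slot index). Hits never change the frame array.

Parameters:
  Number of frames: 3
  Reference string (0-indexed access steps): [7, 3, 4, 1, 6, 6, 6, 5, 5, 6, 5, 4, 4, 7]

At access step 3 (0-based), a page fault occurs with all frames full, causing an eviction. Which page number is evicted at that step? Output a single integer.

Answer: 7

Derivation:
Step 0: ref 7 -> FAULT, frames=[7,-,-]
Step 1: ref 3 -> FAULT, frames=[7,3,-]
Step 2: ref 4 -> FAULT, frames=[7,3,4]
Step 3: ref 1 -> FAULT, evict 7, frames=[1,3,4]
At step 3: evicted page 7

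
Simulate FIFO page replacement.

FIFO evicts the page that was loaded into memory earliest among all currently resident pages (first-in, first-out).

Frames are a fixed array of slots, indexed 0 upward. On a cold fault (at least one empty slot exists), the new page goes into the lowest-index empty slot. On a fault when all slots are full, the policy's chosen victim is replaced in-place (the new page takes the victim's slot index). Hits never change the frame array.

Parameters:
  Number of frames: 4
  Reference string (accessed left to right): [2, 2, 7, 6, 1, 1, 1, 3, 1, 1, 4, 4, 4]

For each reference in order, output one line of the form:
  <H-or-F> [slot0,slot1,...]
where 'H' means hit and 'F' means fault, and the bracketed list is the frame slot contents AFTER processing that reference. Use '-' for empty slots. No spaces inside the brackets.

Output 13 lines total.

F [2,-,-,-]
H [2,-,-,-]
F [2,7,-,-]
F [2,7,6,-]
F [2,7,6,1]
H [2,7,6,1]
H [2,7,6,1]
F [3,7,6,1]
H [3,7,6,1]
H [3,7,6,1]
F [3,4,6,1]
H [3,4,6,1]
H [3,4,6,1]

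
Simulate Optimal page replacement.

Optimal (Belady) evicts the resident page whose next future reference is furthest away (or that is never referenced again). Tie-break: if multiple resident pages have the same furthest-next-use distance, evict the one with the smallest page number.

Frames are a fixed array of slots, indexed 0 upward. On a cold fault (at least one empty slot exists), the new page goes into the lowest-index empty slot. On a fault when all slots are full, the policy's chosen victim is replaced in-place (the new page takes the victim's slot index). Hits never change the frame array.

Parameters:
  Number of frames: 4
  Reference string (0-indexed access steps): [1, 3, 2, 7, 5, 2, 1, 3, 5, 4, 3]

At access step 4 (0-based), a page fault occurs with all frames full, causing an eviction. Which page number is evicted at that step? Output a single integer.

Answer: 7

Derivation:
Step 0: ref 1 -> FAULT, frames=[1,-,-,-]
Step 1: ref 3 -> FAULT, frames=[1,3,-,-]
Step 2: ref 2 -> FAULT, frames=[1,3,2,-]
Step 3: ref 7 -> FAULT, frames=[1,3,2,7]
Step 4: ref 5 -> FAULT, evict 7, frames=[1,3,2,5]
At step 4: evicted page 7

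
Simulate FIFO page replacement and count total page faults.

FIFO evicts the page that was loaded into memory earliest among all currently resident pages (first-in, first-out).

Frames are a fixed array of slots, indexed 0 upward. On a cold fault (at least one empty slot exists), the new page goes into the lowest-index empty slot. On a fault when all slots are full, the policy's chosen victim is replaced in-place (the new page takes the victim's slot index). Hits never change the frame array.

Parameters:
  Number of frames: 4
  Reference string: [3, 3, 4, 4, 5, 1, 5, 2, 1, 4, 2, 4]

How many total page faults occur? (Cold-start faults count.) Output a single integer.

Answer: 5

Derivation:
Step 0: ref 3 → FAULT, frames=[3,-,-,-]
Step 1: ref 3 → HIT, frames=[3,-,-,-]
Step 2: ref 4 → FAULT, frames=[3,4,-,-]
Step 3: ref 4 → HIT, frames=[3,4,-,-]
Step 4: ref 5 → FAULT, frames=[3,4,5,-]
Step 5: ref 1 → FAULT, frames=[3,4,5,1]
Step 6: ref 5 → HIT, frames=[3,4,5,1]
Step 7: ref 2 → FAULT (evict 3), frames=[2,4,5,1]
Step 8: ref 1 → HIT, frames=[2,4,5,1]
Step 9: ref 4 → HIT, frames=[2,4,5,1]
Step 10: ref 2 → HIT, frames=[2,4,5,1]
Step 11: ref 4 → HIT, frames=[2,4,5,1]
Total faults: 5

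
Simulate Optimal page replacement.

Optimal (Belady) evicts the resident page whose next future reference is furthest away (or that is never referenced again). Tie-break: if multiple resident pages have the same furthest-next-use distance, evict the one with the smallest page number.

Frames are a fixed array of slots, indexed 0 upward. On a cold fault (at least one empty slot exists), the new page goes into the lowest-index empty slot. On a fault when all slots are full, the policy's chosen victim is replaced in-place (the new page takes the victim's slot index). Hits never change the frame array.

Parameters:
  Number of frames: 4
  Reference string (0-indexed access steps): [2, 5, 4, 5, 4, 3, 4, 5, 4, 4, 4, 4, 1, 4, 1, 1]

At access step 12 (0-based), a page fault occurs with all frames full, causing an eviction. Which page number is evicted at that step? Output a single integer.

Answer: 2

Derivation:
Step 0: ref 2 -> FAULT, frames=[2,-,-,-]
Step 1: ref 5 -> FAULT, frames=[2,5,-,-]
Step 2: ref 4 -> FAULT, frames=[2,5,4,-]
Step 3: ref 5 -> HIT, frames=[2,5,4,-]
Step 4: ref 4 -> HIT, frames=[2,5,4,-]
Step 5: ref 3 -> FAULT, frames=[2,5,4,3]
Step 6: ref 4 -> HIT, frames=[2,5,4,3]
Step 7: ref 5 -> HIT, frames=[2,5,4,3]
Step 8: ref 4 -> HIT, frames=[2,5,4,3]
Step 9: ref 4 -> HIT, frames=[2,5,4,3]
Step 10: ref 4 -> HIT, frames=[2,5,4,3]
Step 11: ref 4 -> HIT, frames=[2,5,4,3]
Step 12: ref 1 -> FAULT, evict 2, frames=[1,5,4,3]
At step 12: evicted page 2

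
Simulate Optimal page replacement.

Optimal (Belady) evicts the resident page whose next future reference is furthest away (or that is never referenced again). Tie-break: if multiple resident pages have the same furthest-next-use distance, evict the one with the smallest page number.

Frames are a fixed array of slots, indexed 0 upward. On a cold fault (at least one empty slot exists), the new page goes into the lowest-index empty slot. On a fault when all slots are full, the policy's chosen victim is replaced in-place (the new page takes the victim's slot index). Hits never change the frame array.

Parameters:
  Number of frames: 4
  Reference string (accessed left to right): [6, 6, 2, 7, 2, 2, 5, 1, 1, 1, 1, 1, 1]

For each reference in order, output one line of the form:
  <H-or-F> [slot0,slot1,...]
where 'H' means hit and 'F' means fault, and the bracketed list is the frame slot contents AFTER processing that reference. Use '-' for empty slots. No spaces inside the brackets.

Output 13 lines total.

F [6,-,-,-]
H [6,-,-,-]
F [6,2,-,-]
F [6,2,7,-]
H [6,2,7,-]
H [6,2,7,-]
F [6,2,7,5]
F [6,1,7,5]
H [6,1,7,5]
H [6,1,7,5]
H [6,1,7,5]
H [6,1,7,5]
H [6,1,7,5]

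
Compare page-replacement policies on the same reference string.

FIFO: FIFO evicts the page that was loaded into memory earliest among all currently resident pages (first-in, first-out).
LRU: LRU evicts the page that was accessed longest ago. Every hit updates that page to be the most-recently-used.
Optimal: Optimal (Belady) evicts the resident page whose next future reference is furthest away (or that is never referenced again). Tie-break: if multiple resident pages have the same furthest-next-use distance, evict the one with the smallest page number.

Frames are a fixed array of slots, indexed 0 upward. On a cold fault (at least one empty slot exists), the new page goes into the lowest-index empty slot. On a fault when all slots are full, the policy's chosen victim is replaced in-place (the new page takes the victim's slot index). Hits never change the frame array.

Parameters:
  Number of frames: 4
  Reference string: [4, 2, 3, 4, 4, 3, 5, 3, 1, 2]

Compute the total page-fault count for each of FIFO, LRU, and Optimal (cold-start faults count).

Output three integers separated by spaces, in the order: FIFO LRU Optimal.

--- FIFO ---
  step 0: ref 4 -> FAULT, frames=[4,-,-,-] (faults so far: 1)
  step 1: ref 2 -> FAULT, frames=[4,2,-,-] (faults so far: 2)
  step 2: ref 3 -> FAULT, frames=[4,2,3,-] (faults so far: 3)
  step 3: ref 4 -> HIT, frames=[4,2,3,-] (faults so far: 3)
  step 4: ref 4 -> HIT, frames=[4,2,3,-] (faults so far: 3)
  step 5: ref 3 -> HIT, frames=[4,2,3,-] (faults so far: 3)
  step 6: ref 5 -> FAULT, frames=[4,2,3,5] (faults so far: 4)
  step 7: ref 3 -> HIT, frames=[4,2,3,5] (faults so far: 4)
  step 8: ref 1 -> FAULT, evict 4, frames=[1,2,3,5] (faults so far: 5)
  step 9: ref 2 -> HIT, frames=[1,2,3,5] (faults so far: 5)
  FIFO total faults: 5
--- LRU ---
  step 0: ref 4 -> FAULT, frames=[4,-,-,-] (faults so far: 1)
  step 1: ref 2 -> FAULT, frames=[4,2,-,-] (faults so far: 2)
  step 2: ref 3 -> FAULT, frames=[4,2,3,-] (faults so far: 3)
  step 3: ref 4 -> HIT, frames=[4,2,3,-] (faults so far: 3)
  step 4: ref 4 -> HIT, frames=[4,2,3,-] (faults so far: 3)
  step 5: ref 3 -> HIT, frames=[4,2,3,-] (faults so far: 3)
  step 6: ref 5 -> FAULT, frames=[4,2,3,5] (faults so far: 4)
  step 7: ref 3 -> HIT, frames=[4,2,3,5] (faults so far: 4)
  step 8: ref 1 -> FAULT, evict 2, frames=[4,1,3,5] (faults so far: 5)
  step 9: ref 2 -> FAULT, evict 4, frames=[2,1,3,5] (faults so far: 6)
  LRU total faults: 6
--- Optimal ---
  step 0: ref 4 -> FAULT, frames=[4,-,-,-] (faults so far: 1)
  step 1: ref 2 -> FAULT, frames=[4,2,-,-] (faults so far: 2)
  step 2: ref 3 -> FAULT, frames=[4,2,3,-] (faults so far: 3)
  step 3: ref 4 -> HIT, frames=[4,2,3,-] (faults so far: 3)
  step 4: ref 4 -> HIT, frames=[4,2,3,-] (faults so far: 3)
  step 5: ref 3 -> HIT, frames=[4,2,3,-] (faults so far: 3)
  step 6: ref 5 -> FAULT, frames=[4,2,3,5] (faults so far: 4)
  step 7: ref 3 -> HIT, frames=[4,2,3,5] (faults so far: 4)
  step 8: ref 1 -> FAULT, evict 3, frames=[4,2,1,5] (faults so far: 5)
  step 9: ref 2 -> HIT, frames=[4,2,1,5] (faults so far: 5)
  Optimal total faults: 5

Answer: 5 6 5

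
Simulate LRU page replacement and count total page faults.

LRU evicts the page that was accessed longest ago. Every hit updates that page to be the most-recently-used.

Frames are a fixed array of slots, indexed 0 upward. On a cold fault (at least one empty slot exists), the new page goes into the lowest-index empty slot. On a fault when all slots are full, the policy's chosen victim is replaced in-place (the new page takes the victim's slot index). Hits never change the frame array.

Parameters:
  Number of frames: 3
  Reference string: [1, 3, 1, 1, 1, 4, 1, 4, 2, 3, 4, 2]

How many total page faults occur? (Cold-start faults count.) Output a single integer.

Step 0: ref 1 → FAULT, frames=[1,-,-]
Step 1: ref 3 → FAULT, frames=[1,3,-]
Step 2: ref 1 → HIT, frames=[1,3,-]
Step 3: ref 1 → HIT, frames=[1,3,-]
Step 4: ref 1 → HIT, frames=[1,3,-]
Step 5: ref 4 → FAULT, frames=[1,3,4]
Step 6: ref 1 → HIT, frames=[1,3,4]
Step 7: ref 4 → HIT, frames=[1,3,4]
Step 8: ref 2 → FAULT (evict 3), frames=[1,2,4]
Step 9: ref 3 → FAULT (evict 1), frames=[3,2,4]
Step 10: ref 4 → HIT, frames=[3,2,4]
Step 11: ref 2 → HIT, frames=[3,2,4]
Total faults: 5

Answer: 5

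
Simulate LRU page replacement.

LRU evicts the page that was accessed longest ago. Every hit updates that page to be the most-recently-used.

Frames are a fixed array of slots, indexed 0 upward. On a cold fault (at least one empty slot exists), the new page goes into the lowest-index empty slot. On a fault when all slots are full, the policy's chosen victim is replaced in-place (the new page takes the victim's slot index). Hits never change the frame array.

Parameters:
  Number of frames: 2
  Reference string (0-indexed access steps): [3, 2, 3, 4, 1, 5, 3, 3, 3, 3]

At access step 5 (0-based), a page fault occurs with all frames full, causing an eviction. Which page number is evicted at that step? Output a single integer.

Step 0: ref 3 -> FAULT, frames=[3,-]
Step 1: ref 2 -> FAULT, frames=[3,2]
Step 2: ref 3 -> HIT, frames=[3,2]
Step 3: ref 4 -> FAULT, evict 2, frames=[3,4]
Step 4: ref 1 -> FAULT, evict 3, frames=[1,4]
Step 5: ref 5 -> FAULT, evict 4, frames=[1,5]
At step 5: evicted page 4

Answer: 4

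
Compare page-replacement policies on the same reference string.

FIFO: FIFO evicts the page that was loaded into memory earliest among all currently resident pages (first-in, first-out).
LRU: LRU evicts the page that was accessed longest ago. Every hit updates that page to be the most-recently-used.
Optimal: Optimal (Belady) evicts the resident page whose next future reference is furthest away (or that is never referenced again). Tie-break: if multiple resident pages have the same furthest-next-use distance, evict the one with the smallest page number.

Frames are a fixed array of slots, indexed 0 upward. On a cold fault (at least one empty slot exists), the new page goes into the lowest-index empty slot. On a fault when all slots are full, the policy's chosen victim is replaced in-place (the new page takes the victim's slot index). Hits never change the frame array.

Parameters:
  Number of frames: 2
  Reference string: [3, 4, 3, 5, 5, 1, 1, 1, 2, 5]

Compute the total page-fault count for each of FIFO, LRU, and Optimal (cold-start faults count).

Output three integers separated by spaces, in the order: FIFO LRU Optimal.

--- FIFO ---
  step 0: ref 3 -> FAULT, frames=[3,-] (faults so far: 1)
  step 1: ref 4 -> FAULT, frames=[3,4] (faults so far: 2)
  step 2: ref 3 -> HIT, frames=[3,4] (faults so far: 2)
  step 3: ref 5 -> FAULT, evict 3, frames=[5,4] (faults so far: 3)
  step 4: ref 5 -> HIT, frames=[5,4] (faults so far: 3)
  step 5: ref 1 -> FAULT, evict 4, frames=[5,1] (faults so far: 4)
  step 6: ref 1 -> HIT, frames=[5,1] (faults so far: 4)
  step 7: ref 1 -> HIT, frames=[5,1] (faults so far: 4)
  step 8: ref 2 -> FAULT, evict 5, frames=[2,1] (faults so far: 5)
  step 9: ref 5 -> FAULT, evict 1, frames=[2,5] (faults so far: 6)
  FIFO total faults: 6
--- LRU ---
  step 0: ref 3 -> FAULT, frames=[3,-] (faults so far: 1)
  step 1: ref 4 -> FAULT, frames=[3,4] (faults so far: 2)
  step 2: ref 3 -> HIT, frames=[3,4] (faults so far: 2)
  step 3: ref 5 -> FAULT, evict 4, frames=[3,5] (faults so far: 3)
  step 4: ref 5 -> HIT, frames=[3,5] (faults so far: 3)
  step 5: ref 1 -> FAULT, evict 3, frames=[1,5] (faults so far: 4)
  step 6: ref 1 -> HIT, frames=[1,5] (faults so far: 4)
  step 7: ref 1 -> HIT, frames=[1,5] (faults so far: 4)
  step 8: ref 2 -> FAULT, evict 5, frames=[1,2] (faults so far: 5)
  step 9: ref 5 -> FAULT, evict 1, frames=[5,2] (faults so far: 6)
  LRU total faults: 6
--- Optimal ---
  step 0: ref 3 -> FAULT, frames=[3,-] (faults so far: 1)
  step 1: ref 4 -> FAULT, frames=[3,4] (faults so far: 2)
  step 2: ref 3 -> HIT, frames=[3,4] (faults so far: 2)
  step 3: ref 5 -> FAULT, evict 3, frames=[5,4] (faults so far: 3)
  step 4: ref 5 -> HIT, frames=[5,4] (faults so far: 3)
  step 5: ref 1 -> FAULT, evict 4, frames=[5,1] (faults so far: 4)
  step 6: ref 1 -> HIT, frames=[5,1] (faults so far: 4)
  step 7: ref 1 -> HIT, frames=[5,1] (faults so far: 4)
  step 8: ref 2 -> FAULT, evict 1, frames=[5,2] (faults so far: 5)
  step 9: ref 5 -> HIT, frames=[5,2] (faults so far: 5)
  Optimal total faults: 5

Answer: 6 6 5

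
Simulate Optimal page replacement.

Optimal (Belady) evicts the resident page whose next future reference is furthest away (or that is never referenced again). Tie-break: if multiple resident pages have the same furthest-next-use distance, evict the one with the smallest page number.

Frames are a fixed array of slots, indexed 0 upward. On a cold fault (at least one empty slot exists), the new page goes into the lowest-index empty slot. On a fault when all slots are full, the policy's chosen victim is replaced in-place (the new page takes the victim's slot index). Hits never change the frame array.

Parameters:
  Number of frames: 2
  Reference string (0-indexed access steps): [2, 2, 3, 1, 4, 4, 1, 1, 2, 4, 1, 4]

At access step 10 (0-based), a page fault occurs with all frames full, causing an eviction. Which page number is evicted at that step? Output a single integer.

Step 0: ref 2 -> FAULT, frames=[2,-]
Step 1: ref 2 -> HIT, frames=[2,-]
Step 2: ref 3 -> FAULT, frames=[2,3]
Step 3: ref 1 -> FAULT, evict 3, frames=[2,1]
Step 4: ref 4 -> FAULT, evict 2, frames=[4,1]
Step 5: ref 4 -> HIT, frames=[4,1]
Step 6: ref 1 -> HIT, frames=[4,1]
Step 7: ref 1 -> HIT, frames=[4,1]
Step 8: ref 2 -> FAULT, evict 1, frames=[4,2]
Step 9: ref 4 -> HIT, frames=[4,2]
Step 10: ref 1 -> FAULT, evict 2, frames=[4,1]
At step 10: evicted page 2

Answer: 2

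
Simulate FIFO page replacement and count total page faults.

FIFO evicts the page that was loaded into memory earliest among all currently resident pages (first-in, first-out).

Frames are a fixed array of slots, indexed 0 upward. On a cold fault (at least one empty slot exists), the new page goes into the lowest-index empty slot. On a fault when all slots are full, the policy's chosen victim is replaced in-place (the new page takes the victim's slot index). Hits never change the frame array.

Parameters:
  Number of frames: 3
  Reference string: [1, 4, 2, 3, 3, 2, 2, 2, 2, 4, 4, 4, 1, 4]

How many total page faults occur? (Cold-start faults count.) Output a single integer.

Answer: 6

Derivation:
Step 0: ref 1 → FAULT, frames=[1,-,-]
Step 1: ref 4 → FAULT, frames=[1,4,-]
Step 2: ref 2 → FAULT, frames=[1,4,2]
Step 3: ref 3 → FAULT (evict 1), frames=[3,4,2]
Step 4: ref 3 → HIT, frames=[3,4,2]
Step 5: ref 2 → HIT, frames=[3,4,2]
Step 6: ref 2 → HIT, frames=[3,4,2]
Step 7: ref 2 → HIT, frames=[3,4,2]
Step 8: ref 2 → HIT, frames=[3,4,2]
Step 9: ref 4 → HIT, frames=[3,4,2]
Step 10: ref 4 → HIT, frames=[3,4,2]
Step 11: ref 4 → HIT, frames=[3,4,2]
Step 12: ref 1 → FAULT (evict 4), frames=[3,1,2]
Step 13: ref 4 → FAULT (evict 2), frames=[3,1,4]
Total faults: 6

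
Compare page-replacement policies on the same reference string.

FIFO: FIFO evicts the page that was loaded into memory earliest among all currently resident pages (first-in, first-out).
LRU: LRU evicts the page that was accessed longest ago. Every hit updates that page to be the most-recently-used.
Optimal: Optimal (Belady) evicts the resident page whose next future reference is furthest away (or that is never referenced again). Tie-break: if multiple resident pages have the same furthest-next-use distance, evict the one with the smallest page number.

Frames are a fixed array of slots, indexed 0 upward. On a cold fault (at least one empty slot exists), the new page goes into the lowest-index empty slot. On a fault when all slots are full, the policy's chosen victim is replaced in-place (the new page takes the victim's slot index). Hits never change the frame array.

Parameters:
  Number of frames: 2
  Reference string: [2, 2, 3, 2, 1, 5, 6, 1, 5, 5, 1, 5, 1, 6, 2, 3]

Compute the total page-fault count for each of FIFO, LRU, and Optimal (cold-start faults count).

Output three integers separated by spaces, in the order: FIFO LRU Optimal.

Answer: 10 10 9

Derivation:
--- FIFO ---
  step 0: ref 2 -> FAULT, frames=[2,-] (faults so far: 1)
  step 1: ref 2 -> HIT, frames=[2,-] (faults so far: 1)
  step 2: ref 3 -> FAULT, frames=[2,3] (faults so far: 2)
  step 3: ref 2 -> HIT, frames=[2,3] (faults so far: 2)
  step 4: ref 1 -> FAULT, evict 2, frames=[1,3] (faults so far: 3)
  step 5: ref 5 -> FAULT, evict 3, frames=[1,5] (faults so far: 4)
  step 6: ref 6 -> FAULT, evict 1, frames=[6,5] (faults so far: 5)
  step 7: ref 1 -> FAULT, evict 5, frames=[6,1] (faults so far: 6)
  step 8: ref 5 -> FAULT, evict 6, frames=[5,1] (faults so far: 7)
  step 9: ref 5 -> HIT, frames=[5,1] (faults so far: 7)
  step 10: ref 1 -> HIT, frames=[5,1] (faults so far: 7)
  step 11: ref 5 -> HIT, frames=[5,1] (faults so far: 7)
  step 12: ref 1 -> HIT, frames=[5,1] (faults so far: 7)
  step 13: ref 6 -> FAULT, evict 1, frames=[5,6] (faults so far: 8)
  step 14: ref 2 -> FAULT, evict 5, frames=[2,6] (faults so far: 9)
  step 15: ref 3 -> FAULT, evict 6, frames=[2,3] (faults so far: 10)
  FIFO total faults: 10
--- LRU ---
  step 0: ref 2 -> FAULT, frames=[2,-] (faults so far: 1)
  step 1: ref 2 -> HIT, frames=[2,-] (faults so far: 1)
  step 2: ref 3 -> FAULT, frames=[2,3] (faults so far: 2)
  step 3: ref 2 -> HIT, frames=[2,3] (faults so far: 2)
  step 4: ref 1 -> FAULT, evict 3, frames=[2,1] (faults so far: 3)
  step 5: ref 5 -> FAULT, evict 2, frames=[5,1] (faults so far: 4)
  step 6: ref 6 -> FAULT, evict 1, frames=[5,6] (faults so far: 5)
  step 7: ref 1 -> FAULT, evict 5, frames=[1,6] (faults so far: 6)
  step 8: ref 5 -> FAULT, evict 6, frames=[1,5] (faults so far: 7)
  step 9: ref 5 -> HIT, frames=[1,5] (faults so far: 7)
  step 10: ref 1 -> HIT, frames=[1,5] (faults so far: 7)
  step 11: ref 5 -> HIT, frames=[1,5] (faults so far: 7)
  step 12: ref 1 -> HIT, frames=[1,5] (faults so far: 7)
  step 13: ref 6 -> FAULT, evict 5, frames=[1,6] (faults so far: 8)
  step 14: ref 2 -> FAULT, evict 1, frames=[2,6] (faults so far: 9)
  step 15: ref 3 -> FAULT, evict 6, frames=[2,3] (faults so far: 10)
  LRU total faults: 10
--- Optimal ---
  step 0: ref 2 -> FAULT, frames=[2,-] (faults so far: 1)
  step 1: ref 2 -> HIT, frames=[2,-] (faults so far: 1)
  step 2: ref 3 -> FAULT, frames=[2,3] (faults so far: 2)
  step 3: ref 2 -> HIT, frames=[2,3] (faults so far: 2)
  step 4: ref 1 -> FAULT, evict 3, frames=[2,1] (faults so far: 3)
  step 5: ref 5 -> FAULT, evict 2, frames=[5,1] (faults so far: 4)
  step 6: ref 6 -> FAULT, evict 5, frames=[6,1] (faults so far: 5)
  step 7: ref 1 -> HIT, frames=[6,1] (faults so far: 5)
  step 8: ref 5 -> FAULT, evict 6, frames=[5,1] (faults so far: 6)
  step 9: ref 5 -> HIT, frames=[5,1] (faults so far: 6)
  step 10: ref 1 -> HIT, frames=[5,1] (faults so far: 6)
  step 11: ref 5 -> HIT, frames=[5,1] (faults so far: 6)
  step 12: ref 1 -> HIT, frames=[5,1] (faults so far: 6)
  step 13: ref 6 -> FAULT, evict 1, frames=[5,6] (faults so far: 7)
  step 14: ref 2 -> FAULT, evict 5, frames=[2,6] (faults so far: 8)
  step 15: ref 3 -> FAULT, evict 2, frames=[3,6] (faults so far: 9)
  Optimal total faults: 9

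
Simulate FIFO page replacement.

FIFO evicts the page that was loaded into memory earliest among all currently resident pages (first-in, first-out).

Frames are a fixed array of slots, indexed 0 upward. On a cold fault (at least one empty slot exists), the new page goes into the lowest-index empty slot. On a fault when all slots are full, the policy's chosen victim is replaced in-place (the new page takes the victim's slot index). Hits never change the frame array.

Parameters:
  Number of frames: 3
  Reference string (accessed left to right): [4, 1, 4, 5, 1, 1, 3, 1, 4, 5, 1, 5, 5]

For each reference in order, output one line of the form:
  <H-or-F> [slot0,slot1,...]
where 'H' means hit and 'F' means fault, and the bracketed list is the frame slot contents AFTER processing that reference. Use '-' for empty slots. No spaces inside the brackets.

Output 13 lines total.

F [4,-,-]
F [4,1,-]
H [4,1,-]
F [4,1,5]
H [4,1,5]
H [4,1,5]
F [3,1,5]
H [3,1,5]
F [3,4,5]
H [3,4,5]
F [3,4,1]
F [5,4,1]
H [5,4,1]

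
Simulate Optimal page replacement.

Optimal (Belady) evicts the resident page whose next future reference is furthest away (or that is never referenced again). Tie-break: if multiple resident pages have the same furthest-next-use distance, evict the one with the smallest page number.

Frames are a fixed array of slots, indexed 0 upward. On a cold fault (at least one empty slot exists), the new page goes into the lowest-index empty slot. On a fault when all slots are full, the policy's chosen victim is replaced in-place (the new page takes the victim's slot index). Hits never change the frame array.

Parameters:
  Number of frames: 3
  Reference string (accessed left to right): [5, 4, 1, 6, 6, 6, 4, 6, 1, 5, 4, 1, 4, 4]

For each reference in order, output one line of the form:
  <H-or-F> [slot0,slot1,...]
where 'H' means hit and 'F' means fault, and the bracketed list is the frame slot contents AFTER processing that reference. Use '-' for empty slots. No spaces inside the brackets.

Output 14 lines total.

F [5,-,-]
F [5,4,-]
F [5,4,1]
F [6,4,1]
H [6,4,1]
H [6,4,1]
H [6,4,1]
H [6,4,1]
H [6,4,1]
F [5,4,1]
H [5,4,1]
H [5,4,1]
H [5,4,1]
H [5,4,1]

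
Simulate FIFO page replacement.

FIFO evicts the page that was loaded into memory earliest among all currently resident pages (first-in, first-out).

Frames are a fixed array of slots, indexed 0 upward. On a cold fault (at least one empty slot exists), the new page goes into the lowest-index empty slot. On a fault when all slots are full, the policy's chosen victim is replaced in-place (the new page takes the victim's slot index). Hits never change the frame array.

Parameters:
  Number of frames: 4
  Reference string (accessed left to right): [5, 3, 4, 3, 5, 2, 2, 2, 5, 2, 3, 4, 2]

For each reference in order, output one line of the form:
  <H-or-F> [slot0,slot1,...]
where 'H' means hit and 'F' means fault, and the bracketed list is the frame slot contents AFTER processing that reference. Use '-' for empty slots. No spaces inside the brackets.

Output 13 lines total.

F [5,-,-,-]
F [5,3,-,-]
F [5,3,4,-]
H [5,3,4,-]
H [5,3,4,-]
F [5,3,4,2]
H [5,3,4,2]
H [5,3,4,2]
H [5,3,4,2]
H [5,3,4,2]
H [5,3,4,2]
H [5,3,4,2]
H [5,3,4,2]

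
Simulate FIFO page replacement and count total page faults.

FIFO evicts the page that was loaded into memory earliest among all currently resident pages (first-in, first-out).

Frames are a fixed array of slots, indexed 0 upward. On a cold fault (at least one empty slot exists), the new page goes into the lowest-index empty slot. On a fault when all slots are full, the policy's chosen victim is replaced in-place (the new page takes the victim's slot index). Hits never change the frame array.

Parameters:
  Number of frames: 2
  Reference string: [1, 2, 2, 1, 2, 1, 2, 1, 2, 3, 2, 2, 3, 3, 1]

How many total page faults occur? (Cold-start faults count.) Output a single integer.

Answer: 4

Derivation:
Step 0: ref 1 → FAULT, frames=[1,-]
Step 1: ref 2 → FAULT, frames=[1,2]
Step 2: ref 2 → HIT, frames=[1,2]
Step 3: ref 1 → HIT, frames=[1,2]
Step 4: ref 2 → HIT, frames=[1,2]
Step 5: ref 1 → HIT, frames=[1,2]
Step 6: ref 2 → HIT, frames=[1,2]
Step 7: ref 1 → HIT, frames=[1,2]
Step 8: ref 2 → HIT, frames=[1,2]
Step 9: ref 3 → FAULT (evict 1), frames=[3,2]
Step 10: ref 2 → HIT, frames=[3,2]
Step 11: ref 2 → HIT, frames=[3,2]
Step 12: ref 3 → HIT, frames=[3,2]
Step 13: ref 3 → HIT, frames=[3,2]
Step 14: ref 1 → FAULT (evict 2), frames=[3,1]
Total faults: 4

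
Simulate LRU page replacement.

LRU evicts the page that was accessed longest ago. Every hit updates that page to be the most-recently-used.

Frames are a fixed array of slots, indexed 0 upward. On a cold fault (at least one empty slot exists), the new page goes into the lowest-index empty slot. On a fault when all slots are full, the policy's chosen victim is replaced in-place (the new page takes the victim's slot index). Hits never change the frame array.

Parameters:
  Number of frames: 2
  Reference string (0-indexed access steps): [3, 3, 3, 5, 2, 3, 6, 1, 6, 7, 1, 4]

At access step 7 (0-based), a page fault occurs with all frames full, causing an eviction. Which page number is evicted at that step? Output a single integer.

Step 0: ref 3 -> FAULT, frames=[3,-]
Step 1: ref 3 -> HIT, frames=[3,-]
Step 2: ref 3 -> HIT, frames=[3,-]
Step 3: ref 5 -> FAULT, frames=[3,5]
Step 4: ref 2 -> FAULT, evict 3, frames=[2,5]
Step 5: ref 3 -> FAULT, evict 5, frames=[2,3]
Step 6: ref 6 -> FAULT, evict 2, frames=[6,3]
Step 7: ref 1 -> FAULT, evict 3, frames=[6,1]
At step 7: evicted page 3

Answer: 3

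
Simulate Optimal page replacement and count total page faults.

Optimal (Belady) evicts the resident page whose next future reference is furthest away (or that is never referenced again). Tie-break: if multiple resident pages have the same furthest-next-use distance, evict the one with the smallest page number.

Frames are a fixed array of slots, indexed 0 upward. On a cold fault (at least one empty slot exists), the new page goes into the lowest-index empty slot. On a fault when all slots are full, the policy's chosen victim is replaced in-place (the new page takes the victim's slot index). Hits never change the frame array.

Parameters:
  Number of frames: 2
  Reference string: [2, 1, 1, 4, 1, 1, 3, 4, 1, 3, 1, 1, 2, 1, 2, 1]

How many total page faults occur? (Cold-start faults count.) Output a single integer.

Answer: 6

Derivation:
Step 0: ref 2 → FAULT, frames=[2,-]
Step 1: ref 1 → FAULT, frames=[2,1]
Step 2: ref 1 → HIT, frames=[2,1]
Step 3: ref 4 → FAULT (evict 2), frames=[4,1]
Step 4: ref 1 → HIT, frames=[4,1]
Step 5: ref 1 → HIT, frames=[4,1]
Step 6: ref 3 → FAULT (evict 1), frames=[4,3]
Step 7: ref 4 → HIT, frames=[4,3]
Step 8: ref 1 → FAULT (evict 4), frames=[1,3]
Step 9: ref 3 → HIT, frames=[1,3]
Step 10: ref 1 → HIT, frames=[1,3]
Step 11: ref 1 → HIT, frames=[1,3]
Step 12: ref 2 → FAULT (evict 3), frames=[1,2]
Step 13: ref 1 → HIT, frames=[1,2]
Step 14: ref 2 → HIT, frames=[1,2]
Step 15: ref 1 → HIT, frames=[1,2]
Total faults: 6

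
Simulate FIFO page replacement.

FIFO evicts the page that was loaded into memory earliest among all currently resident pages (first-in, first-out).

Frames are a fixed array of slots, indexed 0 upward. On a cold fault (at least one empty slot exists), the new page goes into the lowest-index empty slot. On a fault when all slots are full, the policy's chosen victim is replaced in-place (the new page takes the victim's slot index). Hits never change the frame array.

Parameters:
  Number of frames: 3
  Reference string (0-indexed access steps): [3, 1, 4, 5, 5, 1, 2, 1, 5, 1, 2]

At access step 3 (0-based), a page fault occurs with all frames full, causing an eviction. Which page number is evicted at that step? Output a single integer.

Answer: 3

Derivation:
Step 0: ref 3 -> FAULT, frames=[3,-,-]
Step 1: ref 1 -> FAULT, frames=[3,1,-]
Step 2: ref 4 -> FAULT, frames=[3,1,4]
Step 3: ref 5 -> FAULT, evict 3, frames=[5,1,4]
At step 3: evicted page 3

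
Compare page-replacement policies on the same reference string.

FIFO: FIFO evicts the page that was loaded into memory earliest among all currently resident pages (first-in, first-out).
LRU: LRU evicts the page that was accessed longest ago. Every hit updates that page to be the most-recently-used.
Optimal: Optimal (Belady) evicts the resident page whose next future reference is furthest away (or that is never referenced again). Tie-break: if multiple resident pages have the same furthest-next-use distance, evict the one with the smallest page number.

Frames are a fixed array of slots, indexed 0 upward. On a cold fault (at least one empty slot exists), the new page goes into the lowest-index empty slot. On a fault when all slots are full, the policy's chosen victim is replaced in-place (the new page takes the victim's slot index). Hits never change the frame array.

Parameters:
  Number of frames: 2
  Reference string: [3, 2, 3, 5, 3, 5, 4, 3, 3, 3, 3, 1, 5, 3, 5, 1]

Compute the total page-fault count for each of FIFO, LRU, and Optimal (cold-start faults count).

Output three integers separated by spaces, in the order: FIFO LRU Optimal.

Answer: 9 9 7

Derivation:
--- FIFO ---
  step 0: ref 3 -> FAULT, frames=[3,-] (faults so far: 1)
  step 1: ref 2 -> FAULT, frames=[3,2] (faults so far: 2)
  step 2: ref 3 -> HIT, frames=[3,2] (faults so far: 2)
  step 3: ref 5 -> FAULT, evict 3, frames=[5,2] (faults so far: 3)
  step 4: ref 3 -> FAULT, evict 2, frames=[5,3] (faults so far: 4)
  step 5: ref 5 -> HIT, frames=[5,3] (faults so far: 4)
  step 6: ref 4 -> FAULT, evict 5, frames=[4,3] (faults so far: 5)
  step 7: ref 3 -> HIT, frames=[4,3] (faults so far: 5)
  step 8: ref 3 -> HIT, frames=[4,3] (faults so far: 5)
  step 9: ref 3 -> HIT, frames=[4,3] (faults so far: 5)
  step 10: ref 3 -> HIT, frames=[4,3] (faults so far: 5)
  step 11: ref 1 -> FAULT, evict 3, frames=[4,1] (faults so far: 6)
  step 12: ref 5 -> FAULT, evict 4, frames=[5,1] (faults so far: 7)
  step 13: ref 3 -> FAULT, evict 1, frames=[5,3] (faults so far: 8)
  step 14: ref 5 -> HIT, frames=[5,3] (faults so far: 8)
  step 15: ref 1 -> FAULT, evict 5, frames=[1,3] (faults so far: 9)
  FIFO total faults: 9
--- LRU ---
  step 0: ref 3 -> FAULT, frames=[3,-] (faults so far: 1)
  step 1: ref 2 -> FAULT, frames=[3,2] (faults so far: 2)
  step 2: ref 3 -> HIT, frames=[3,2] (faults so far: 2)
  step 3: ref 5 -> FAULT, evict 2, frames=[3,5] (faults so far: 3)
  step 4: ref 3 -> HIT, frames=[3,5] (faults so far: 3)
  step 5: ref 5 -> HIT, frames=[3,5] (faults so far: 3)
  step 6: ref 4 -> FAULT, evict 3, frames=[4,5] (faults so far: 4)
  step 7: ref 3 -> FAULT, evict 5, frames=[4,3] (faults so far: 5)
  step 8: ref 3 -> HIT, frames=[4,3] (faults so far: 5)
  step 9: ref 3 -> HIT, frames=[4,3] (faults so far: 5)
  step 10: ref 3 -> HIT, frames=[4,3] (faults so far: 5)
  step 11: ref 1 -> FAULT, evict 4, frames=[1,3] (faults so far: 6)
  step 12: ref 5 -> FAULT, evict 3, frames=[1,5] (faults so far: 7)
  step 13: ref 3 -> FAULT, evict 1, frames=[3,5] (faults so far: 8)
  step 14: ref 5 -> HIT, frames=[3,5] (faults so far: 8)
  step 15: ref 1 -> FAULT, evict 3, frames=[1,5] (faults so far: 9)
  LRU total faults: 9
--- Optimal ---
  step 0: ref 3 -> FAULT, frames=[3,-] (faults so far: 1)
  step 1: ref 2 -> FAULT, frames=[3,2] (faults so far: 2)
  step 2: ref 3 -> HIT, frames=[3,2] (faults so far: 2)
  step 3: ref 5 -> FAULT, evict 2, frames=[3,5] (faults so far: 3)
  step 4: ref 3 -> HIT, frames=[3,5] (faults so far: 3)
  step 5: ref 5 -> HIT, frames=[3,5] (faults so far: 3)
  step 6: ref 4 -> FAULT, evict 5, frames=[3,4] (faults so far: 4)
  step 7: ref 3 -> HIT, frames=[3,4] (faults so far: 4)
  step 8: ref 3 -> HIT, frames=[3,4] (faults so far: 4)
  step 9: ref 3 -> HIT, frames=[3,4] (faults so far: 4)
  step 10: ref 3 -> HIT, frames=[3,4] (faults so far: 4)
  step 11: ref 1 -> FAULT, evict 4, frames=[3,1] (faults so far: 5)
  step 12: ref 5 -> FAULT, evict 1, frames=[3,5] (faults so far: 6)
  step 13: ref 3 -> HIT, frames=[3,5] (faults so far: 6)
  step 14: ref 5 -> HIT, frames=[3,5] (faults so far: 6)
  step 15: ref 1 -> FAULT, evict 3, frames=[1,5] (faults so far: 7)
  Optimal total faults: 7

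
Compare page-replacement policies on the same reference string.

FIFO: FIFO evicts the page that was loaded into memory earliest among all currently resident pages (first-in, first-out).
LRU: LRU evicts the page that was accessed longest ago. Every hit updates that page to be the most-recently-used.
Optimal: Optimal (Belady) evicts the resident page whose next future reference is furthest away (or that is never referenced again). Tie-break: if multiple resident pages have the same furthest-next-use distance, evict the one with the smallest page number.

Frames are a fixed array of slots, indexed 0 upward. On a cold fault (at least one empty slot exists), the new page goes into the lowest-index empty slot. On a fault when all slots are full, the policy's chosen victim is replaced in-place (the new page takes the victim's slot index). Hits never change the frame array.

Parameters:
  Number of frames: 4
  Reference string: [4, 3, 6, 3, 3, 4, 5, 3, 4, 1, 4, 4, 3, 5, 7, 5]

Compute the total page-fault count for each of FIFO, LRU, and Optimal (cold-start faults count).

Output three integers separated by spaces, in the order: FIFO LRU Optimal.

Answer: 9 6 6

Derivation:
--- FIFO ---
  step 0: ref 4 -> FAULT, frames=[4,-,-,-] (faults so far: 1)
  step 1: ref 3 -> FAULT, frames=[4,3,-,-] (faults so far: 2)
  step 2: ref 6 -> FAULT, frames=[4,3,6,-] (faults so far: 3)
  step 3: ref 3 -> HIT, frames=[4,3,6,-] (faults so far: 3)
  step 4: ref 3 -> HIT, frames=[4,3,6,-] (faults so far: 3)
  step 5: ref 4 -> HIT, frames=[4,3,6,-] (faults so far: 3)
  step 6: ref 5 -> FAULT, frames=[4,3,6,5] (faults so far: 4)
  step 7: ref 3 -> HIT, frames=[4,3,6,5] (faults so far: 4)
  step 8: ref 4 -> HIT, frames=[4,3,6,5] (faults so far: 4)
  step 9: ref 1 -> FAULT, evict 4, frames=[1,3,6,5] (faults so far: 5)
  step 10: ref 4 -> FAULT, evict 3, frames=[1,4,6,5] (faults so far: 6)
  step 11: ref 4 -> HIT, frames=[1,4,6,5] (faults so far: 6)
  step 12: ref 3 -> FAULT, evict 6, frames=[1,4,3,5] (faults so far: 7)
  step 13: ref 5 -> HIT, frames=[1,4,3,5] (faults so far: 7)
  step 14: ref 7 -> FAULT, evict 5, frames=[1,4,3,7] (faults so far: 8)
  step 15: ref 5 -> FAULT, evict 1, frames=[5,4,3,7] (faults so far: 9)
  FIFO total faults: 9
--- LRU ---
  step 0: ref 4 -> FAULT, frames=[4,-,-,-] (faults so far: 1)
  step 1: ref 3 -> FAULT, frames=[4,3,-,-] (faults so far: 2)
  step 2: ref 6 -> FAULT, frames=[4,3,6,-] (faults so far: 3)
  step 3: ref 3 -> HIT, frames=[4,3,6,-] (faults so far: 3)
  step 4: ref 3 -> HIT, frames=[4,3,6,-] (faults so far: 3)
  step 5: ref 4 -> HIT, frames=[4,3,6,-] (faults so far: 3)
  step 6: ref 5 -> FAULT, frames=[4,3,6,5] (faults so far: 4)
  step 7: ref 3 -> HIT, frames=[4,3,6,5] (faults so far: 4)
  step 8: ref 4 -> HIT, frames=[4,3,6,5] (faults so far: 4)
  step 9: ref 1 -> FAULT, evict 6, frames=[4,3,1,5] (faults so far: 5)
  step 10: ref 4 -> HIT, frames=[4,3,1,5] (faults so far: 5)
  step 11: ref 4 -> HIT, frames=[4,3,1,5] (faults so far: 5)
  step 12: ref 3 -> HIT, frames=[4,3,1,5] (faults so far: 5)
  step 13: ref 5 -> HIT, frames=[4,3,1,5] (faults so far: 5)
  step 14: ref 7 -> FAULT, evict 1, frames=[4,3,7,5] (faults so far: 6)
  step 15: ref 5 -> HIT, frames=[4,3,7,5] (faults so far: 6)
  LRU total faults: 6
--- Optimal ---
  step 0: ref 4 -> FAULT, frames=[4,-,-,-] (faults so far: 1)
  step 1: ref 3 -> FAULT, frames=[4,3,-,-] (faults so far: 2)
  step 2: ref 6 -> FAULT, frames=[4,3,6,-] (faults so far: 3)
  step 3: ref 3 -> HIT, frames=[4,3,6,-] (faults so far: 3)
  step 4: ref 3 -> HIT, frames=[4,3,6,-] (faults so far: 3)
  step 5: ref 4 -> HIT, frames=[4,3,6,-] (faults so far: 3)
  step 6: ref 5 -> FAULT, frames=[4,3,6,5] (faults so far: 4)
  step 7: ref 3 -> HIT, frames=[4,3,6,5] (faults so far: 4)
  step 8: ref 4 -> HIT, frames=[4,3,6,5] (faults so far: 4)
  step 9: ref 1 -> FAULT, evict 6, frames=[4,3,1,5] (faults so far: 5)
  step 10: ref 4 -> HIT, frames=[4,3,1,5] (faults so far: 5)
  step 11: ref 4 -> HIT, frames=[4,3,1,5] (faults so far: 5)
  step 12: ref 3 -> HIT, frames=[4,3,1,5] (faults so far: 5)
  step 13: ref 5 -> HIT, frames=[4,3,1,5] (faults so far: 5)
  step 14: ref 7 -> FAULT, evict 1, frames=[4,3,7,5] (faults so far: 6)
  step 15: ref 5 -> HIT, frames=[4,3,7,5] (faults so far: 6)
  Optimal total faults: 6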